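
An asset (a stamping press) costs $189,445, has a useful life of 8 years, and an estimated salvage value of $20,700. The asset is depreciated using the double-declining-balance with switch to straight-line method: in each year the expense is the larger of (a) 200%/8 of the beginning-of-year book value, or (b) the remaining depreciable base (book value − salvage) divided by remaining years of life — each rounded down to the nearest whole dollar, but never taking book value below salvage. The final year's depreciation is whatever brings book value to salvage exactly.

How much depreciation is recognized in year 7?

$8,429

Depreciable base = $189,445 − $20,700 = $168,745.
Year 1: DB = ⌊$189,445 × 200%/8⌋ = $47,361; SL = ⌊$168,745/8⌋ = $21,093 → take DB $47,361. Book value $142,084.
Year 2: DB = ⌊$142,084 × 200%/8⌋ = $35,521; SL = ⌊$121,384/7⌋ = $17,340 → take DB $35,521. Book value $106,563.
Year 3: DB = ⌊$106,563 × 200%/8⌋ = $26,640; SL = ⌊$85,863/6⌋ = $14,310 → take DB $26,640. Book value $79,923.
Year 4: DB = ⌊$79,923 × 200%/8⌋ = $19,980; SL = ⌊$59,223/5⌋ = $11,844 → take DB $19,980. Book value $59,943.
Year 5: DB = ⌊$59,943 × 200%/8⌋ = $14,985; SL = ⌊$39,243/4⌋ = $9,810 → take DB $14,985. Book value $44,958.
Year 6: DB = ⌊$44,958 × 200%/8⌋ = $11,239; SL = ⌊$24,258/3⌋ = $8,086 → take DB $11,239. Book value $33,719.
Year 7: DB = ⌊$33,719 × 200%/8⌋ = $8,429; SL = ⌊$13,019/2⌋ = $6,509 → take DB $8,429. Book value $25,290.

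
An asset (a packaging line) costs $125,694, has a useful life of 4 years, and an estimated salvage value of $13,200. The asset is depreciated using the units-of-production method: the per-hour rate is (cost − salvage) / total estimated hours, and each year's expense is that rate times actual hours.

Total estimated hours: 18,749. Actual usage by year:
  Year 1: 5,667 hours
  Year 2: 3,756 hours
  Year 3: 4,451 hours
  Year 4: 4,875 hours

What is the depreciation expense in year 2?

$22,536

Depreciable base = $125,694 − $13,200 = $112,494.
Rate = $112,494 / 18,749 hours = $6 per hour.
Year 1: 5,667 × $6 = $34,002. Book value $91,692.
Year 2: 3,756 × $6 = $22,536. Book value $69,156.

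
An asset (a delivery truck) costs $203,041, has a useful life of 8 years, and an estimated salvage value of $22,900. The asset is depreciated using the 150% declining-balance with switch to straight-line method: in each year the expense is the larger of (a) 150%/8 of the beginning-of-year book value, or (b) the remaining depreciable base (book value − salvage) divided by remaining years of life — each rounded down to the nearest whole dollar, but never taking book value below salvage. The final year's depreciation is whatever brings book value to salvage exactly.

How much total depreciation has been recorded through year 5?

Depreciable base = $203,041 − $22,900 = $180,141.
Year 1: DB = ⌊$203,041 × 150%/8⌋ = $38,070; SL = ⌊$180,141/8⌋ = $22,517 → take DB $38,070. Book value $164,971.
Year 2: DB = ⌊$164,971 × 150%/8⌋ = $30,932; SL = ⌊$142,071/7⌋ = $20,295 → take DB $30,932. Book value $134,039.
Year 3: DB = ⌊$134,039 × 150%/8⌋ = $25,132; SL = ⌊$111,139/6⌋ = $18,523 → take DB $25,132. Book value $108,907.
Year 4: DB = ⌊$108,907 × 150%/8⌋ = $20,420; SL = ⌊$86,007/5⌋ = $17,201 → take DB $20,420. Book value $88,487.
Year 5: DB = ⌊$88,487 × 150%/8⌋ = $16,591; SL = ⌊$65,587/4⌋ = $16,396 → take DB $16,591. Book value $71,896.
Accumulated through year 5 = $203,041 − $71,896 = $131,145.

$131,145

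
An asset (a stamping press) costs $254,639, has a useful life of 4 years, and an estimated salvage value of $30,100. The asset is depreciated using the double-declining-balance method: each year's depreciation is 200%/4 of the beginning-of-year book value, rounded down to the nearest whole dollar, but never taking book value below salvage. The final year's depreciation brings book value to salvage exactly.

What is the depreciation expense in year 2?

$63,660

Depreciable base = $254,639 − $30,100 = $224,539.
Year 1: ⌊$254,639 × 200%/4⌋ = $127,319. Book value $127,320.
Year 2: ⌊$127,320 × 200%/4⌋ = $63,660. Book value $63,660.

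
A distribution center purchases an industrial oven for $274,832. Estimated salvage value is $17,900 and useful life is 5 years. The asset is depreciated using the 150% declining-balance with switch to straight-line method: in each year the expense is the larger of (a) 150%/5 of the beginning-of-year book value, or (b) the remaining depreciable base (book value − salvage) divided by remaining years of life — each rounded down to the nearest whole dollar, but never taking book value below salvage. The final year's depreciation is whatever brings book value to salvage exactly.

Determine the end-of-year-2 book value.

Depreciable base = $274,832 − $17,900 = $256,932.
Year 1: DB = ⌊$274,832 × 150%/5⌋ = $82,449; SL = ⌊$256,932/5⌋ = $51,386 → take DB $82,449. Book value $192,383.
Year 2: DB = ⌊$192,383 × 150%/5⌋ = $57,714; SL = ⌊$174,483/4⌋ = $43,620 → take DB $57,714. Book value $134,669.

$134,669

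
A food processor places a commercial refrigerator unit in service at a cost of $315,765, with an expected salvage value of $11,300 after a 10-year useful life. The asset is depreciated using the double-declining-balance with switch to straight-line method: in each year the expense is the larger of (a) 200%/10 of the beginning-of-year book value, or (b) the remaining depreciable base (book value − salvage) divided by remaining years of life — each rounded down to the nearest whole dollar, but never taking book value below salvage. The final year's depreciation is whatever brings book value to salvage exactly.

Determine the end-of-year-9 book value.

$29,170

Depreciable base = $315,765 − $11,300 = $304,465.
Year 1: DB = ⌊$315,765 × 200%/10⌋ = $63,153; SL = ⌊$304,465/10⌋ = $30,446 → take DB $63,153. Book value $252,612.
Year 2: DB = ⌊$252,612 × 200%/10⌋ = $50,522; SL = ⌊$241,312/9⌋ = $26,812 → take DB $50,522. Book value $202,090.
Year 3: DB = ⌊$202,090 × 200%/10⌋ = $40,418; SL = ⌊$190,790/8⌋ = $23,848 → take DB $40,418. Book value $161,672.
Year 4: DB = ⌊$161,672 × 200%/10⌋ = $32,334; SL = ⌊$150,372/7⌋ = $21,481 → take DB $32,334. Book value $129,338.
Year 5: DB = ⌊$129,338 × 200%/10⌋ = $25,867; SL = ⌊$118,038/6⌋ = $19,673 → take DB $25,867. Book value $103,471.
Year 6: DB = ⌊$103,471 × 200%/10⌋ = $20,694; SL = ⌊$92,171/5⌋ = $18,434 → take DB $20,694. Book value $82,777.
Year 7: DB = ⌊$82,777 × 200%/10⌋ = $16,555; SL = ⌊$71,477/4⌋ = $17,869 → take SL $17,869. Book value $64,908.
Year 8: DB = ⌊$64,908 × 200%/10⌋ = $12,981; SL = ⌊$53,608/3⌋ = $17,869 → take SL $17,869. Book value $47,039.
Year 9: DB = ⌊$47,039 × 200%/10⌋ = $9,407; SL = ⌊$35,739/2⌋ = $17,869 → take SL $17,869. Book value $29,170.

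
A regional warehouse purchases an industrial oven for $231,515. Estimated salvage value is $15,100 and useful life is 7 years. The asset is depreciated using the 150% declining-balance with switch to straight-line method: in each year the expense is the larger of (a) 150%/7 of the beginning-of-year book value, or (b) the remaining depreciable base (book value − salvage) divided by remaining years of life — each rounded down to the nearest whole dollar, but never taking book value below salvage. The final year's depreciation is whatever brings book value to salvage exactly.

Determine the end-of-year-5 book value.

$63,700

Depreciable base = $231,515 − $15,100 = $216,415.
Year 1: DB = ⌊$231,515 × 150%/7⌋ = $49,610; SL = ⌊$216,415/7⌋ = $30,916 → take DB $49,610. Book value $181,905.
Year 2: DB = ⌊$181,905 × 150%/7⌋ = $38,979; SL = ⌊$166,805/6⌋ = $27,800 → take DB $38,979. Book value $142,926.
Year 3: DB = ⌊$142,926 × 150%/7⌋ = $30,627; SL = ⌊$127,826/5⌋ = $25,565 → take DB $30,627. Book value $112,299.
Year 4: DB = ⌊$112,299 × 150%/7⌋ = $24,064; SL = ⌊$97,199/4⌋ = $24,299 → take SL $24,299. Book value $88,000.
Year 5: DB = ⌊$88,000 × 150%/7⌋ = $18,857; SL = ⌊$72,900/3⌋ = $24,300 → take SL $24,300. Book value $63,700.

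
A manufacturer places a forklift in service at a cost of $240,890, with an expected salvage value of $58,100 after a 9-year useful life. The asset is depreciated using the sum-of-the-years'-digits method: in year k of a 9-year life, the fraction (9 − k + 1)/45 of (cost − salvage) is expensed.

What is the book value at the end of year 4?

$119,030

Depreciable base = $240,890 − $58,100 = $182,790.
Sum of the years' digits = 9+8+7+6+5+4+3+2+1 = 45.
Year 1: $182,790 × 9/45 = $36,558. Book value $204,332.
Year 2: $182,790 × 8/45 = $32,496. Book value $171,836.
Year 3: $182,790 × 7/45 = $28,434. Book value $143,402.
Year 4: $182,790 × 6/45 = $24,372. Book value $119,030.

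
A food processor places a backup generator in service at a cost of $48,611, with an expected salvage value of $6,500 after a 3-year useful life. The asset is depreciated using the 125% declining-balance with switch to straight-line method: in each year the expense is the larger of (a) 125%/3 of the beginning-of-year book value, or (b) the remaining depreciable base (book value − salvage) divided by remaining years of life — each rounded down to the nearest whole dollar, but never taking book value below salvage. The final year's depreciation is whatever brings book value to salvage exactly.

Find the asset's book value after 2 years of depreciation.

Depreciable base = $48,611 − $6,500 = $42,111.
Year 1: DB = ⌊$48,611 × 125%/3⌋ = $20,254; SL = ⌊$42,111/3⌋ = $14,037 → take DB $20,254. Book value $28,357.
Year 2: DB = ⌊$28,357 × 125%/3⌋ = $11,815; SL = ⌊$21,857/2⌋ = $10,928 → take DB $11,815. Book value $16,542.

$16,542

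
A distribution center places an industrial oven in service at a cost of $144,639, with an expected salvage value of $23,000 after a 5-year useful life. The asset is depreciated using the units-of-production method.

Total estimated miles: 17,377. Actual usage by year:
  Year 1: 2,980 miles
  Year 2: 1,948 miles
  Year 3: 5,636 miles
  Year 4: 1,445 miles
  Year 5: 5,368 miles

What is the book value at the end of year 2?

Depreciable base = $144,639 − $23,000 = $121,639.
Rate = $121,639 / 17,377 miles = $7 per mile.
Year 1: 2,980 × $7 = $20,860. Book value $123,779.
Year 2: 1,948 × $7 = $13,636. Book value $110,143.

$110,143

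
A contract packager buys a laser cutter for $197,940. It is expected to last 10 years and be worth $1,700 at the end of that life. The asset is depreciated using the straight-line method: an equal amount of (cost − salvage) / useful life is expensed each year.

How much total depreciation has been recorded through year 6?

$117,744

Depreciable base = $197,940 − $1,700 = $196,240.
Annual expense = $196,240 / 10 = $19,624.
End of year 1: book value $178,316.
End of year 2: book value $158,692.
End of year 3: book value $139,068.
End of year 4: book value $119,444.
End of year 5: book value $99,820.
End of year 6: book value $80,196.
Accumulated through year 6 = $197,940 − $80,196 = $117,744.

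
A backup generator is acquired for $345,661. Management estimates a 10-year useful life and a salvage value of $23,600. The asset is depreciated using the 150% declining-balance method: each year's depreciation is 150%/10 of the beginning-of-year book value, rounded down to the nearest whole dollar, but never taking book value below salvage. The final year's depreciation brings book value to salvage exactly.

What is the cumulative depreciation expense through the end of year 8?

Depreciable base = $345,661 − $23,600 = $322,061.
Year 1: ⌊$345,661 × 150%/10⌋ = $51,849. Book value $293,812.
Year 2: ⌊$293,812 × 150%/10⌋ = $44,071. Book value $249,741.
Year 3: ⌊$249,741 × 150%/10⌋ = $37,461. Book value $212,280.
Year 4: ⌊$212,280 × 150%/10⌋ = $31,842. Book value $180,438.
Year 5: ⌊$180,438 × 150%/10⌋ = $27,065. Book value $153,373.
Year 6: ⌊$153,373 × 150%/10⌋ = $23,005. Book value $130,368.
Year 7: ⌊$130,368 × 150%/10⌋ = $19,555. Book value $110,813.
Year 8: ⌊$110,813 × 150%/10⌋ = $16,621. Book value $94,192.
Accumulated through year 8 = $345,661 − $94,192 = $251,469.

$251,469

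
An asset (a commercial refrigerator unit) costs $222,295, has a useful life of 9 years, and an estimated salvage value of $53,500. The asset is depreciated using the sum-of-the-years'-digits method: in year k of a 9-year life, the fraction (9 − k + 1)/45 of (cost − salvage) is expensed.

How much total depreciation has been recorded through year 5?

$131,285

Depreciable base = $222,295 − $53,500 = $168,795.
Sum of the years' digits = 9+8+7+6+5+4+3+2+1 = 45.
Year 1: $168,795 × 9/45 = $33,759. Book value $188,536.
Year 2: $168,795 × 8/45 = $30,008. Book value $158,528.
Year 3: $168,795 × 7/45 = $26,257. Book value $132,271.
Year 4: $168,795 × 6/45 = $22,506. Book value $109,765.
Year 5: $168,795 × 5/45 = $18,755. Book value $91,010.
Accumulated through year 5 = $222,295 − $91,010 = $131,285.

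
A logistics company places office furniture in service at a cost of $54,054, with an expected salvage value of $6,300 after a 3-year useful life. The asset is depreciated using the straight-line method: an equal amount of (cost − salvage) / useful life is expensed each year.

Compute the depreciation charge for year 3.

$15,918

Depreciable base = $54,054 − $6,300 = $47,754.
Annual expense = $47,754 / 3 = $15,918.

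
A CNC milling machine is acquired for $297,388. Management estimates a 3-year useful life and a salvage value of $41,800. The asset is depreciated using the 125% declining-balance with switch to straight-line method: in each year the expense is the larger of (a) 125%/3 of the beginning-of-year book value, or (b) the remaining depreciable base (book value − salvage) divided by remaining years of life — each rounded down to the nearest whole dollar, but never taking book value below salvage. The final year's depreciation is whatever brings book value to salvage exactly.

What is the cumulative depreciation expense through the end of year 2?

Depreciable base = $297,388 − $41,800 = $255,588.
Year 1: DB = ⌊$297,388 × 125%/3⌋ = $123,911; SL = ⌊$255,588/3⌋ = $85,196 → take DB $123,911. Book value $173,477.
Year 2: DB = ⌊$173,477 × 125%/3⌋ = $72,282; SL = ⌊$131,677/2⌋ = $65,838 → take DB $72,282. Book value $101,195.
Accumulated through year 2 = $297,388 − $101,195 = $196,193.

$196,193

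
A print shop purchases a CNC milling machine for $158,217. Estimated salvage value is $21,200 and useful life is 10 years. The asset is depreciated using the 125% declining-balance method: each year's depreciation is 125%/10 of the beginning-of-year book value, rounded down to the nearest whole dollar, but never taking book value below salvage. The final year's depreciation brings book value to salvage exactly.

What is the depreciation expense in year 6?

$10,144

Depreciable base = $158,217 − $21,200 = $137,017.
Year 1: ⌊$158,217 × 125%/10⌋ = $19,777. Book value $138,440.
Year 2: ⌊$138,440 × 125%/10⌋ = $17,305. Book value $121,135.
Year 3: ⌊$121,135 × 125%/10⌋ = $15,141. Book value $105,994.
Year 4: ⌊$105,994 × 125%/10⌋ = $13,249. Book value $92,745.
Year 5: ⌊$92,745 × 125%/10⌋ = $11,593. Book value $81,152.
Year 6: ⌊$81,152 × 125%/10⌋ = $10,144. Book value $71,008.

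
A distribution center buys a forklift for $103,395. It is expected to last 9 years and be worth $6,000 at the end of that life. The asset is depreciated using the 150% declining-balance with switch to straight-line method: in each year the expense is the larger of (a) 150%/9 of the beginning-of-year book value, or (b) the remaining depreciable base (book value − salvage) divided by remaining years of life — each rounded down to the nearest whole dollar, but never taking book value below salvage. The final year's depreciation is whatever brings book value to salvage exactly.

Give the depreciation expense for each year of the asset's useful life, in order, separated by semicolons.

Depreciable base = $103,395 − $6,000 = $97,395.
Year 1: DB = ⌊$103,395 × 150%/9⌋ = $17,232; SL = ⌊$97,395/9⌋ = $10,821 → take DB $17,232. Book value $86,163.
Year 2: DB = ⌊$86,163 × 150%/9⌋ = $14,360; SL = ⌊$80,163/8⌋ = $10,020 → take DB $14,360. Book value $71,803.
Year 3: DB = ⌊$71,803 × 150%/9⌋ = $11,967; SL = ⌊$65,803/7⌋ = $9,400 → take DB $11,967. Book value $59,836.
Year 4: DB = ⌊$59,836 × 150%/9⌋ = $9,972; SL = ⌊$53,836/6⌋ = $8,972 → take DB $9,972. Book value $49,864.
Year 5: DB = ⌊$49,864 × 150%/9⌋ = $8,310; SL = ⌊$43,864/5⌋ = $8,772 → take SL $8,772. Book value $41,092.
Year 6: DB = ⌊$41,092 × 150%/9⌋ = $6,848; SL = ⌊$35,092/4⌋ = $8,773 → take SL $8,773. Book value $32,319.
Year 7: DB = ⌊$32,319 × 150%/9⌋ = $5,386; SL = ⌊$26,319/3⌋ = $8,773 → take SL $8,773. Book value $23,546.
Year 8: DB = ⌊$23,546 × 150%/9⌋ = $3,924; SL = ⌊$17,546/2⌋ = $8,773 → take SL $8,773. Book value $14,773.
Year 9 (final): $14,773 − $6,000 = $8,773. Book value $6,000.

$17,232; $14,360; $11,967; $9,972; $8,772; $8,773; $8,773; $8,773; $8,773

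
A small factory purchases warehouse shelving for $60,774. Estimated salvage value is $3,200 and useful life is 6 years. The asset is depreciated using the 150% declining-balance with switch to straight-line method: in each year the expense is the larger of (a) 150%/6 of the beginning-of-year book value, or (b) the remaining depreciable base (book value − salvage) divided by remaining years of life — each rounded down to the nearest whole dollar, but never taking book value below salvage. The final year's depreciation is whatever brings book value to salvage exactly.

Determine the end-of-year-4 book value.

Depreciable base = $60,774 − $3,200 = $57,574.
Year 1: DB = ⌊$60,774 × 150%/6⌋ = $15,193; SL = ⌊$57,574/6⌋ = $9,595 → take DB $15,193. Book value $45,581.
Year 2: DB = ⌊$45,581 × 150%/6⌋ = $11,395; SL = ⌊$42,381/5⌋ = $8,476 → take DB $11,395. Book value $34,186.
Year 3: DB = ⌊$34,186 × 150%/6⌋ = $8,546; SL = ⌊$30,986/4⌋ = $7,746 → take DB $8,546. Book value $25,640.
Year 4: DB = ⌊$25,640 × 150%/6⌋ = $6,410; SL = ⌊$22,440/3⌋ = $7,480 → take SL $7,480. Book value $18,160.

$18,160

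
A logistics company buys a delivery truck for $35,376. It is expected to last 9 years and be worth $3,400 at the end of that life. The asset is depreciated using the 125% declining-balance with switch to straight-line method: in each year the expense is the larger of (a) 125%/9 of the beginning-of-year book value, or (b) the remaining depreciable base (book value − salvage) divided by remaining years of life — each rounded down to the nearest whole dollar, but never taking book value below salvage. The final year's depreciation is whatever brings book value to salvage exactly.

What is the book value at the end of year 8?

Depreciable base = $35,376 − $3,400 = $31,976.
Year 1: DB = ⌊$35,376 × 125%/9⌋ = $4,913; SL = ⌊$31,976/9⌋ = $3,552 → take DB $4,913. Book value $30,463.
Year 2: DB = ⌊$30,463 × 125%/9⌋ = $4,230; SL = ⌊$27,063/8⌋ = $3,382 → take DB $4,230. Book value $26,233.
Year 3: DB = ⌊$26,233 × 125%/9⌋ = $3,643; SL = ⌊$22,833/7⌋ = $3,261 → take DB $3,643. Book value $22,590.
Year 4: DB = ⌊$22,590 × 125%/9⌋ = $3,137; SL = ⌊$19,190/6⌋ = $3,198 → take SL $3,198. Book value $19,392.
Year 5: DB = ⌊$19,392 × 125%/9⌋ = $2,693; SL = ⌊$15,992/5⌋ = $3,198 → take SL $3,198. Book value $16,194.
Year 6: DB = ⌊$16,194 × 125%/9⌋ = $2,249; SL = ⌊$12,794/4⌋ = $3,198 → take SL $3,198. Book value $12,996.
Year 7: DB = ⌊$12,996 × 125%/9⌋ = $1,805; SL = ⌊$9,596/3⌋ = $3,198 → take SL $3,198. Book value $9,798.
Year 8: DB = ⌊$9,798 × 125%/9⌋ = $1,360; SL = ⌊$6,398/2⌋ = $3,199 → take SL $3,199. Book value $6,599.

$6,599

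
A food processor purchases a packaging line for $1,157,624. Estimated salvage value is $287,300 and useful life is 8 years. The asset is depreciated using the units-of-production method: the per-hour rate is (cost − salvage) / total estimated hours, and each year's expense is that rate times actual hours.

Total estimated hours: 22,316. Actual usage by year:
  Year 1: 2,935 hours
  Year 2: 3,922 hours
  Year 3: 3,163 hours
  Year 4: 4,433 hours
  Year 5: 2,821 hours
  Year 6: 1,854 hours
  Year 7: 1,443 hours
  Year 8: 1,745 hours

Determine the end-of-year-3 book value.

$766,844

Depreciable base = $1,157,624 − $287,300 = $870,324.
Rate = $870,324 / 22,316 hours = $39 per hour.
Year 1: 2,935 × $39 = $114,465. Book value $1,043,159.
Year 2: 3,922 × $39 = $152,958. Book value $890,201.
Year 3: 3,163 × $39 = $123,357. Book value $766,844.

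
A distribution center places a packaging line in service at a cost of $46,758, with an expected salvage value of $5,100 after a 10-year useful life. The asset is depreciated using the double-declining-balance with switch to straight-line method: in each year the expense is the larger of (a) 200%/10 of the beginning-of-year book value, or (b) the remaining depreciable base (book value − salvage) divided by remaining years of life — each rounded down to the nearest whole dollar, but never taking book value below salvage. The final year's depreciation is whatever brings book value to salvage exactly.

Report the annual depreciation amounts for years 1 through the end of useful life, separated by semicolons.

Depreciable base = $46,758 − $5,100 = $41,658.
Year 1: DB = ⌊$46,758 × 200%/10⌋ = $9,351; SL = ⌊$41,658/10⌋ = $4,165 → take DB $9,351. Book value $37,407.
Year 2: DB = ⌊$37,407 × 200%/10⌋ = $7,481; SL = ⌊$32,307/9⌋ = $3,589 → take DB $7,481. Book value $29,926.
Year 3: DB = ⌊$29,926 × 200%/10⌋ = $5,985; SL = ⌊$24,826/8⌋ = $3,103 → take DB $5,985. Book value $23,941.
Year 4: DB = ⌊$23,941 × 200%/10⌋ = $4,788; SL = ⌊$18,841/7⌋ = $2,691 → take DB $4,788. Book value $19,153.
Year 5: DB = ⌊$19,153 × 200%/10⌋ = $3,830; SL = ⌊$14,053/6⌋ = $2,342 → take DB $3,830. Book value $15,323.
Year 6: DB = ⌊$15,323 × 200%/10⌋ = $3,064; SL = ⌊$10,223/5⌋ = $2,044 → take DB $3,064. Book value $12,259.
Year 7: DB = ⌊$12,259 × 200%/10⌋ = $2,451; SL = ⌊$7,159/4⌋ = $1,789 → take DB $2,451. Book value $9,808.
Year 8: DB = ⌊$9,808 × 200%/10⌋ = $1,961; SL = ⌊$4,708/3⌋ = $1,569 → take DB $1,961. Book value $7,847.
Year 9: DB = ⌊$7,847 × 200%/10⌋ = $1,569; SL = ⌊$2,747/2⌋ = $1,373 → take DB $1,569. Book value $6,278.
Year 10 (final): $6,278 − $5,100 = $1,178. Book value $5,100.

$9,351; $7,481; $5,985; $4,788; $3,830; $3,064; $2,451; $1,961; $1,569; $1,178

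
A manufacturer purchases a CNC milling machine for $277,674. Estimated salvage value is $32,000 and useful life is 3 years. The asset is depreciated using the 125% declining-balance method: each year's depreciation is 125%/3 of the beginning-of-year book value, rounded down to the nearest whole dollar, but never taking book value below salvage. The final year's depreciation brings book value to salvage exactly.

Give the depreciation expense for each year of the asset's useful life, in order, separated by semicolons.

$115,697; $67,490; $62,487

Depreciable base = $277,674 − $32,000 = $245,674.
Year 1: ⌊$277,674 × 125%/3⌋ = $115,697. Book value $161,977.
Year 2: ⌊$161,977 × 125%/3⌋ = $67,490. Book value $94,487.
Year 3 (final): $94,487 − $32,000 = $62,487. Book value $32,000.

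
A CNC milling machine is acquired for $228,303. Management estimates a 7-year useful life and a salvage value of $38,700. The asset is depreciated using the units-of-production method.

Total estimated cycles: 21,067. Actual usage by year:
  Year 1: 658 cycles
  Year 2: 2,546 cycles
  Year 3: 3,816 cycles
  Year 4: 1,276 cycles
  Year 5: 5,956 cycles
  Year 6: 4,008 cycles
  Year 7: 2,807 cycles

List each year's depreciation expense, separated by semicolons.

$5,922; $22,914; $34,344; $11,484; $53,604; $36,072; $25,263

Depreciable base = $228,303 − $38,700 = $189,603.
Rate = $189,603 / 21,067 cycles = $9 per cycle.
Year 1: 658 × $9 = $5,922. Book value $222,381.
Year 2: 2,546 × $9 = $22,914. Book value $199,467.
Year 3: 3,816 × $9 = $34,344. Book value $165,123.
Year 4: 1,276 × $9 = $11,484. Book value $153,639.
Year 5: 5,956 × $9 = $53,604. Book value $100,035.
Year 6: 4,008 × $9 = $36,072. Book value $63,963.
Year 7: 2,807 × $9 = $25,263. Book value $38,700.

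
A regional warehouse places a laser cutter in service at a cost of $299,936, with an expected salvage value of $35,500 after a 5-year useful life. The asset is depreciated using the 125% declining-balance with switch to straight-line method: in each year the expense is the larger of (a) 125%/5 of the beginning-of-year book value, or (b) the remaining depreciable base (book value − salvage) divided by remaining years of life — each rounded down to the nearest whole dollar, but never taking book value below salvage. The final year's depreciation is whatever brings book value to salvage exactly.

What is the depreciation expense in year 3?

$44,404

Depreciable base = $299,936 − $35,500 = $264,436.
Year 1: DB = ⌊$299,936 × 125%/5⌋ = $74,984; SL = ⌊$264,436/5⌋ = $52,887 → take DB $74,984. Book value $224,952.
Year 2: DB = ⌊$224,952 × 125%/5⌋ = $56,238; SL = ⌊$189,452/4⌋ = $47,363 → take DB $56,238. Book value $168,714.
Year 3: DB = ⌊$168,714 × 125%/5⌋ = $42,178; SL = ⌊$133,214/3⌋ = $44,404 → take SL $44,404. Book value $124,310.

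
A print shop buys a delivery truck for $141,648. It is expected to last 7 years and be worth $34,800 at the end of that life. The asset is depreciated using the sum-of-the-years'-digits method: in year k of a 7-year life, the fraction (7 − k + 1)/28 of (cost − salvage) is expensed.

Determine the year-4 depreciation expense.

Depreciable base = $141,648 − $34,800 = $106,848.
Sum of the years' digits = 7+6+5+4+3+2+1 = 28.
Year 1: $106,848 × 7/28 = $26,712. Book value $114,936.
Year 2: $106,848 × 6/28 = $22,896. Book value $92,040.
Year 3: $106,848 × 5/28 = $19,080. Book value $72,960.
Year 4: $106,848 × 4/28 = $15,264. Book value $57,696.

$15,264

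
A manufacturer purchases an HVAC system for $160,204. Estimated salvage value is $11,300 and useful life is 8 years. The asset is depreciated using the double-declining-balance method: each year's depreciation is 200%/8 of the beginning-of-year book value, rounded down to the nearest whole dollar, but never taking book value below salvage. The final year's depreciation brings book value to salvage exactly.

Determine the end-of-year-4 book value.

Depreciable base = $160,204 − $11,300 = $148,904.
Year 1: ⌊$160,204 × 200%/8⌋ = $40,051. Book value $120,153.
Year 2: ⌊$120,153 × 200%/8⌋ = $30,038. Book value $90,115.
Year 3: ⌊$90,115 × 200%/8⌋ = $22,528. Book value $67,587.
Year 4: ⌊$67,587 × 200%/8⌋ = $16,896. Book value $50,691.

$50,691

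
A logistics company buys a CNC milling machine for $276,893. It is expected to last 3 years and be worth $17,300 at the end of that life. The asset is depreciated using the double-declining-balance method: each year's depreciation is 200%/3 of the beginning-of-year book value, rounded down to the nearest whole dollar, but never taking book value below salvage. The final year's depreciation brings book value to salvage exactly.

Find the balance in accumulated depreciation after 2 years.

Depreciable base = $276,893 − $17,300 = $259,593.
Year 1: ⌊$276,893 × 200%/3⌋ = $184,595. Book value $92,298.
Year 2: ⌊$92,298 × 200%/3⌋ = $61,532. Book value $30,766.
Accumulated through year 2 = $276,893 − $30,766 = $246,127.

$246,127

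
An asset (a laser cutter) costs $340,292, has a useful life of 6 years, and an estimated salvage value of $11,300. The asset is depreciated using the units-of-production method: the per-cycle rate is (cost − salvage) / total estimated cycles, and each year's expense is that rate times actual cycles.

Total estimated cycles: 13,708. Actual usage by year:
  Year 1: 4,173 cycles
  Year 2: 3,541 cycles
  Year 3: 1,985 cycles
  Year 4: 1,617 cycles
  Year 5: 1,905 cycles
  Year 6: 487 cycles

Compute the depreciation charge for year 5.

Depreciable base = $340,292 − $11,300 = $328,992.
Rate = $328,992 / 13,708 cycles = $24 per cycle.
Year 1: 4,173 × $24 = $100,152. Book value $240,140.
Year 2: 3,541 × $24 = $84,984. Book value $155,156.
Year 3: 1,985 × $24 = $47,640. Book value $107,516.
Year 4: 1,617 × $24 = $38,808. Book value $68,708.
Year 5: 1,905 × $24 = $45,720. Book value $22,988.

$45,720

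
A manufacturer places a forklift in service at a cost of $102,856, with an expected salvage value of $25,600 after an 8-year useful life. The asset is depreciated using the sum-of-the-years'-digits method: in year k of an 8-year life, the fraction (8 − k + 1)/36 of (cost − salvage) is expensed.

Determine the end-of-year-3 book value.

$57,790

Depreciable base = $102,856 − $25,600 = $77,256.
Sum of the years' digits = 8+7+6+5+4+3+2+1 = 36.
Year 1: $77,256 × 8/36 = $17,168. Book value $85,688.
Year 2: $77,256 × 7/36 = $15,022. Book value $70,666.
Year 3: $77,256 × 6/36 = $12,876. Book value $57,790.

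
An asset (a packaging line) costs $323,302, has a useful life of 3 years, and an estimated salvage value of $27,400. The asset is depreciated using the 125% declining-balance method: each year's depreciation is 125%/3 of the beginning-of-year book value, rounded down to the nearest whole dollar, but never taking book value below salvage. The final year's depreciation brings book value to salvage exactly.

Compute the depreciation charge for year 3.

$82,613

Depreciable base = $323,302 − $27,400 = $295,902.
Year 1: ⌊$323,302 × 125%/3⌋ = $134,709. Book value $188,593.
Year 2: ⌊$188,593 × 125%/3⌋ = $78,580. Book value $110,013.
Year 3 (final): $110,013 − $27,400 = $82,613. Book value $27,400.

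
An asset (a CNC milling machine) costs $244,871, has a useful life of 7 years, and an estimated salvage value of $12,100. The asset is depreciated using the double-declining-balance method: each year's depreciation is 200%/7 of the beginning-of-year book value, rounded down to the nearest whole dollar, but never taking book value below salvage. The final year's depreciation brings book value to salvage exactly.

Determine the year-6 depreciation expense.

$13,008

Depreciable base = $244,871 − $12,100 = $232,771.
Year 1: ⌊$244,871 × 200%/7⌋ = $69,963. Book value $174,908.
Year 2: ⌊$174,908 × 200%/7⌋ = $49,973. Book value $124,935.
Year 3: ⌊$124,935 × 200%/7⌋ = $35,695. Book value $89,240.
Year 4: ⌊$89,240 × 200%/7⌋ = $25,497. Book value $63,743.
Year 5: ⌊$63,743 × 200%/7⌋ = $18,212. Book value $45,531.
Year 6: ⌊$45,531 × 200%/7⌋ = $13,008. Book value $32,523.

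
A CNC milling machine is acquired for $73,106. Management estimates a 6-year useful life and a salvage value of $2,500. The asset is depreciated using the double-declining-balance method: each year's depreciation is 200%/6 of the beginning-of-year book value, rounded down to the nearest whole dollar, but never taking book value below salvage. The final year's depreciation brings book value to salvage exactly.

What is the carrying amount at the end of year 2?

Depreciable base = $73,106 − $2,500 = $70,606.
Year 1: ⌊$73,106 × 200%/6⌋ = $24,368. Book value $48,738.
Year 2: ⌊$48,738 × 200%/6⌋ = $16,246. Book value $32,492.

$32,492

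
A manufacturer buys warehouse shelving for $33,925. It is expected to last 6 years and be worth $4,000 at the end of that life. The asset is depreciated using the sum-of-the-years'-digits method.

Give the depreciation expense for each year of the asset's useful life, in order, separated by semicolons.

Depreciable base = $33,925 − $4,000 = $29,925.
Sum of the years' digits = 6+5+4+3+2+1 = 21.
Year 1: $29,925 × 6/21 = $8,550. Book value $25,375.
Year 2: $29,925 × 5/21 = $7,125. Book value $18,250.
Year 3: $29,925 × 4/21 = $5,700. Book value $12,550.
Year 4: $29,925 × 3/21 = $4,275. Book value $8,275.
Year 5: $29,925 × 2/21 = $2,850. Book value $5,425.
Year 6: $29,925 × 1/21 = $1,425. Book value $4,000.

$8,550; $7,125; $5,700; $4,275; $2,850; $1,425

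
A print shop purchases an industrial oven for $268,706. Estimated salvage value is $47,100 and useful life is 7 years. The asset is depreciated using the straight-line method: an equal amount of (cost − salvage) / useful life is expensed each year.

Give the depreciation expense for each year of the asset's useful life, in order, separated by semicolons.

$31,658; $31,658; $31,658; $31,658; $31,658; $31,658; $31,658

Depreciable base = $268,706 − $47,100 = $221,606.
Annual expense = $221,606 / 7 = $31,658.
End of year 1: book value $237,048.
End of year 2: book value $205,390.
End of year 3: book value $173,732.
End of year 4: book value $142,074.
End of year 5: book value $110,416.
End of year 6: book value $78,758.
End of year 7: book value $47,100.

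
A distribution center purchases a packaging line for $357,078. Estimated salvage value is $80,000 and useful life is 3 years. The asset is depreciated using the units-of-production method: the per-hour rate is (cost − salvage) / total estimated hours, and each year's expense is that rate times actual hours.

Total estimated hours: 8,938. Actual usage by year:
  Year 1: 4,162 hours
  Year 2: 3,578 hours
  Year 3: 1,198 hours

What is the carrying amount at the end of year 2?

Depreciable base = $357,078 − $80,000 = $277,078.
Rate = $277,078 / 8,938 hours = $31 per hour.
Year 1: 4,162 × $31 = $129,022. Book value $228,056.
Year 2: 3,578 × $31 = $110,918. Book value $117,138.

$117,138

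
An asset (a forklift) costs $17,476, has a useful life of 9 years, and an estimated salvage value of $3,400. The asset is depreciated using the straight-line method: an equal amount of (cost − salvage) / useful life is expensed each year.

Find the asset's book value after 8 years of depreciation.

Depreciable base = $17,476 − $3,400 = $14,076.
Annual expense = $14,076 / 9 = $1,564.
End of year 1: book value $15,912.
End of year 2: book value $14,348.
End of year 3: book value $12,784.
End of year 4: book value $11,220.
End of year 5: book value $9,656.
End of year 6: book value $8,092.
End of year 7: book value $6,528.
End of year 8: book value $4,964.

$4,964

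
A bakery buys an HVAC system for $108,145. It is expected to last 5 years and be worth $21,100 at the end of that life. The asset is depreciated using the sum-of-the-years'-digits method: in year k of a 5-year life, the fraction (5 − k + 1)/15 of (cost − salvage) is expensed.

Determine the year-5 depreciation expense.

$5,803

Depreciable base = $108,145 − $21,100 = $87,045.
Sum of the years' digits = 5+4+3+2+1 = 15.
Year 1: $87,045 × 5/15 = $29,015. Book value $79,130.
Year 2: $87,045 × 4/15 = $23,212. Book value $55,918.
Year 3: $87,045 × 3/15 = $17,409. Book value $38,509.
Year 4: $87,045 × 2/15 = $11,606. Book value $26,903.
Year 5: $87,045 × 1/15 = $5,803. Book value $21,100.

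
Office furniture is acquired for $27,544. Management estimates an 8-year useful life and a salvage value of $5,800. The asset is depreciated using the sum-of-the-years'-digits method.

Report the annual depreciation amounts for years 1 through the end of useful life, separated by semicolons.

Depreciable base = $27,544 − $5,800 = $21,744.
Sum of the years' digits = 8+7+6+5+4+3+2+1 = 36.
Year 1: $21,744 × 8/36 = $4,832. Book value $22,712.
Year 2: $21,744 × 7/36 = $4,228. Book value $18,484.
Year 3: $21,744 × 6/36 = $3,624. Book value $14,860.
Year 4: $21,744 × 5/36 = $3,020. Book value $11,840.
Year 5: $21,744 × 4/36 = $2,416. Book value $9,424.
Year 6: $21,744 × 3/36 = $1,812. Book value $7,612.
Year 7: $21,744 × 2/36 = $1,208. Book value $6,404.
Year 8: $21,744 × 1/36 = $604. Book value $5,800.

$4,832; $4,228; $3,624; $3,020; $2,416; $1,812; $1,208; $604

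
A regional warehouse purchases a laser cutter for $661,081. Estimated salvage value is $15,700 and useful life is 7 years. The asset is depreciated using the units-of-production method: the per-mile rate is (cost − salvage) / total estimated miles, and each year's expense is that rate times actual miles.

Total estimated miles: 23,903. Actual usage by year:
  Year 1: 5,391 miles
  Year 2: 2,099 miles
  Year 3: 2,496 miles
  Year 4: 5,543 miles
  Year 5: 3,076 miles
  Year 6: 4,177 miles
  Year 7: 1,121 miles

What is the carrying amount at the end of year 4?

$241,798

Depreciable base = $661,081 − $15,700 = $645,381.
Rate = $645,381 / 23,903 miles = $27 per mile.
Year 1: 5,391 × $27 = $145,557. Book value $515,524.
Year 2: 2,099 × $27 = $56,673. Book value $458,851.
Year 3: 2,496 × $27 = $67,392. Book value $391,459.
Year 4: 5,543 × $27 = $149,661. Book value $241,798.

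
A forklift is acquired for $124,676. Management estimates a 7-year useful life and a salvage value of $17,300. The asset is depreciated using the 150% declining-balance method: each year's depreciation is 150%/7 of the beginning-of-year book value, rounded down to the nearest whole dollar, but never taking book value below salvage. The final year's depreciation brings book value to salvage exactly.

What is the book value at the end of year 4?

Depreciable base = $124,676 − $17,300 = $107,376.
Year 1: ⌊$124,676 × 150%/7⌋ = $26,716. Book value $97,960.
Year 2: ⌊$97,960 × 150%/7⌋ = $20,991. Book value $76,969.
Year 3: ⌊$76,969 × 150%/7⌋ = $16,493. Book value $60,476.
Year 4: ⌊$60,476 × 150%/7⌋ = $12,959. Book value $47,517.

$47,517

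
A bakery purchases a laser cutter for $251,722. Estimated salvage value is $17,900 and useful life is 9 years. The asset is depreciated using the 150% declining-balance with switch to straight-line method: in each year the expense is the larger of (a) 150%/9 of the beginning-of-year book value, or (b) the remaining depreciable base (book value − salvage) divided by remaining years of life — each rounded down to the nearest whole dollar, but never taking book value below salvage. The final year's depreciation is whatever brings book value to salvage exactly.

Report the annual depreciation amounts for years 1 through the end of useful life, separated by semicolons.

Depreciable base = $251,722 − $17,900 = $233,822.
Year 1: DB = ⌊$251,722 × 150%/9⌋ = $41,953; SL = ⌊$233,822/9⌋ = $25,980 → take DB $41,953. Book value $209,769.
Year 2: DB = ⌊$209,769 × 150%/9⌋ = $34,961; SL = ⌊$191,869/8⌋ = $23,983 → take DB $34,961. Book value $174,808.
Year 3: DB = ⌊$174,808 × 150%/9⌋ = $29,134; SL = ⌊$156,908/7⌋ = $22,415 → take DB $29,134. Book value $145,674.
Year 4: DB = ⌊$145,674 × 150%/9⌋ = $24,279; SL = ⌊$127,774/6⌋ = $21,295 → take DB $24,279. Book value $121,395.
Year 5: DB = ⌊$121,395 × 150%/9⌋ = $20,232; SL = ⌊$103,495/5⌋ = $20,699 → take SL $20,699. Book value $100,696.
Year 6: DB = ⌊$100,696 × 150%/9⌋ = $16,782; SL = ⌊$82,796/4⌋ = $20,699 → take SL $20,699. Book value $79,997.
Year 7: DB = ⌊$79,997 × 150%/9⌋ = $13,332; SL = ⌊$62,097/3⌋ = $20,699 → take SL $20,699. Book value $59,298.
Year 8: DB = ⌊$59,298 × 150%/9⌋ = $9,883; SL = ⌊$41,398/2⌋ = $20,699 → take SL $20,699. Book value $38,599.
Year 9 (final): $38,599 − $17,900 = $20,699. Book value $17,900.

$41,953; $34,961; $29,134; $24,279; $20,699; $20,699; $20,699; $20,699; $20,699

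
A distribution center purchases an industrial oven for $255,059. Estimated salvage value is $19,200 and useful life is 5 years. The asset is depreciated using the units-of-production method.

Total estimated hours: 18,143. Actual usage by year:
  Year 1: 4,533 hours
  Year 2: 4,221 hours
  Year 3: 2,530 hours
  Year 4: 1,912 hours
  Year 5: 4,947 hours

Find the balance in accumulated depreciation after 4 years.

$171,548

Depreciable base = $255,059 − $19,200 = $235,859.
Rate = $235,859 / 18,143 hours = $13 per hour.
Year 1: 4,533 × $13 = $58,929. Book value $196,130.
Year 2: 4,221 × $13 = $54,873. Book value $141,257.
Year 3: 2,530 × $13 = $32,890. Book value $108,367.
Year 4: 1,912 × $13 = $24,856. Book value $83,511.
Accumulated through year 4 = $255,059 − $83,511 = $171,548.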